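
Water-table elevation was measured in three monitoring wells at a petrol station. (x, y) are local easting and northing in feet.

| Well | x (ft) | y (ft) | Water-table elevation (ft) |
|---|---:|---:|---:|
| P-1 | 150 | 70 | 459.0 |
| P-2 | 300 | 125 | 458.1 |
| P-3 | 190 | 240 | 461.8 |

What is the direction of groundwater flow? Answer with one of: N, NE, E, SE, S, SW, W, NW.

SE

Three-point gradient (reference P-1): Δ to P-2 = (150, 55, -0.9), Δ to P-3 = (40, 170, +2.8).
∂h/∂x = -0.01318, ∂h/∂y = +0.01957 (det = 23300).
Flow = −∇h = (+0.01318 east, -0.01957 north), which points southeast.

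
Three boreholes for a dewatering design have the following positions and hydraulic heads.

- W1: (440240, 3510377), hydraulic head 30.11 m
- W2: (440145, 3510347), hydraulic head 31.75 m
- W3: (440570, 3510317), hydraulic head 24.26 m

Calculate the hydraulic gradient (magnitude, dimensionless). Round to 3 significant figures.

Differences from W1: to W2 (Δx, Δy, Δh) = (-95, -30, +1.64); to W3 = (330, -60, -5.85).
Solve a·Δx + b·Δy = Δh: det = (-95)·(-60) − 330·(-30) = 15600.
∂h/∂x = [(+1.64)·(-60) − (-5.85)·(-30)] / 15600 = -0.01756
∂h/∂y = [(-95)·(-5.85) − 330·(+1.64)] / 15600 = +0.0009327
|∇h| = √(-0.01756² + 0.0009327²) = 0.01758

0.0176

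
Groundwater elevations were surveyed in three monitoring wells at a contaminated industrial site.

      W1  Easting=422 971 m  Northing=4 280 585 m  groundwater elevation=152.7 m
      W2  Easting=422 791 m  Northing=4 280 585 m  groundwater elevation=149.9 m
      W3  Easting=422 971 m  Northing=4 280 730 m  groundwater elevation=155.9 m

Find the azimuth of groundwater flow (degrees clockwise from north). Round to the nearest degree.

∂h/∂x = (149.9 − 152.7) / (422791 − 422971) = +0.01556
∂h/∂y = (155.9 − 152.7) / (4280730 − 4280585) = +0.02207
Flow direction (−∇h) has components (-0.01556 E, -0.02207 N).
Azimuth = atan2(E, N) = atan2(-0.01556, -0.02207) = 215.2° ≈ 215°.

215°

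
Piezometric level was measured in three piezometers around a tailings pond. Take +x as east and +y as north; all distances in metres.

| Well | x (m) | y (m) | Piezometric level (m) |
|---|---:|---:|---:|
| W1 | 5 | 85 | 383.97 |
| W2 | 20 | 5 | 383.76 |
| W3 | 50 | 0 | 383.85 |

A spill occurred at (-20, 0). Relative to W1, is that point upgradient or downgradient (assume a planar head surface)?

downgradient

Three-point gradient (reference W1): Δ to W2 = (15, -80, -0.21), Δ to W3 = (45, -85, -0.12).
∂h/∂x = +0.003548, ∂h/∂y = +0.003290 (det = 2325).
Head at (-20, 0) = 383.97 + (+0.003548)·(-25) + (+0.003290)·(-85) = 383.60 m.
That is lower than the 383.97 m at W1, so the point is downgradient.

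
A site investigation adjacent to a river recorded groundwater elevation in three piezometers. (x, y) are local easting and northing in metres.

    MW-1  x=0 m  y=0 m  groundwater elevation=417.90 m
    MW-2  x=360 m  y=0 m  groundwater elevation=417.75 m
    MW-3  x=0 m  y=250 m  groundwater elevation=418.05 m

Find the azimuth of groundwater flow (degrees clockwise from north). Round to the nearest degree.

145°

∂h/∂x = (417.75 − 417.90) / (360 − 0) = -0.0004167
∂h/∂y = (418.05 − 417.90) / (250 − 0) = +0.0006000
Flow direction (−∇h) has components (+0.0004167 E, -0.0006000 N).
Azimuth = atan2(E, N) = atan2(+0.0004167, -0.0006000) = 145.2° ≈ 145°.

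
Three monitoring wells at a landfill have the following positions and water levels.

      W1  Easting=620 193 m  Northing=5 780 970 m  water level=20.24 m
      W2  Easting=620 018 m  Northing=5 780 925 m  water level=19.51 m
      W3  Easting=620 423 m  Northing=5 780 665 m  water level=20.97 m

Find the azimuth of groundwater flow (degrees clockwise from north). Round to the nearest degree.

261°

Differences from W1: to W2 (Δx, Δy, Δh) = (-175, -45, -0.73); to W3 = (230, -305, +0.73).
Solve a·Δx + b·Δy = Δh: det = (-175)·(-305) − 230·(-45) = 63725.
∂h/∂x = [(-0.73)·(-305) − (+0.73)·(-45)] / 63725 = +0.004009
∂h/∂y = [(-175)·(+0.73) − 230·(-0.73)] / 63725 = +0.0006301
Flow direction (−∇h) has components (-0.004009 E, -0.0006301 N).
Azimuth = atan2(E, N) = atan2(-0.004009, -0.0006301) = 261.1° ≈ 261°.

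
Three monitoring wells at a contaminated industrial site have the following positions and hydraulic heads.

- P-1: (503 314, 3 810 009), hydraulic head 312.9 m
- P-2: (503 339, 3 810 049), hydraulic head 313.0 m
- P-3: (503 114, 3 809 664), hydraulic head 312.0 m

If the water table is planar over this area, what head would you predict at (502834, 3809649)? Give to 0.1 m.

Taking P-1 as reference: P-2−P-1 = (25, 40, +0.1); P-3−P-1 = (-200, -345, -0.9).
Solve a·Δx + b·Δy = Δh: det = 25·(-345) − (-200)·40 = -625.
∂h/∂x = [(+0.1)·(-345) − (-0.9)·40] / -625 = -0.002400
∂h/∂y = [25·(-0.9) − (-200)·(+0.1)] / -625 = +0.004000
h(502834, 3809649) = 312.9 + (-0.002400)·(-480) + (+0.004000)·(-360) = 312.9 +1.152 -1.440 = 312.612 m.

312.6 m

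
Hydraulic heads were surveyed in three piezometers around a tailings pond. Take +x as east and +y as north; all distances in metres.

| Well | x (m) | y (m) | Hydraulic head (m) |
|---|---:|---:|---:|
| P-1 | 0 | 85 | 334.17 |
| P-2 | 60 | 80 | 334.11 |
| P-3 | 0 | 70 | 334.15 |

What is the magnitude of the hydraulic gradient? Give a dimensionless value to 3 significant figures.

Three-point gradient (reference P-1): Δ to P-2 = (60, -5, -0.06), Δ to P-3 = (0, -15, -0.02).
∂h/∂x = -0.0008889, ∂h/∂y = +0.001333 (det = -900).
|∇h| = √(-0.0008889² + 0.001333²) = 0.001602

0.00160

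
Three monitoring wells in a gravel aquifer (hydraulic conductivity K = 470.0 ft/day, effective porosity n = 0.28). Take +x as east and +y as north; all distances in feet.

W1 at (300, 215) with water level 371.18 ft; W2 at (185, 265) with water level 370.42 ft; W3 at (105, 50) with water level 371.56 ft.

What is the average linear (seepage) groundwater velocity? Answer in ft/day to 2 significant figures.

13 ft/day

With h = a·x + b·y + c and W1 as origin, the differences give:
  (-115)·a + 50·b = -0.76
  (-195)·a + (-165)·b = +0.38
Eliminate b (×(-165) and ×50, subtract): 28725·a = 106.400 → a = ∂h/∂x = +0.003704
Back-substitute: b = ∂h/∂y = -0.006681.
|∇h| = √(0.003704² + -0.006681²) = 0.007639
Seepage velocity v = K·i/n = 470.0 × 0.007639 / 0.28 = 12.82 ft/day.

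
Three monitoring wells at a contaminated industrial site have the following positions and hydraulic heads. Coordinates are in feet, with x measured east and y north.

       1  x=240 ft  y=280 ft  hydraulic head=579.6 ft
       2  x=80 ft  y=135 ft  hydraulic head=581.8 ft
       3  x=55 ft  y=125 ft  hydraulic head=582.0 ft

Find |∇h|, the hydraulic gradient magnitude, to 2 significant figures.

With h = a·x + b·y + c and 1 as origin, the differences give:
  (-160)·a + (-145)·b = +2.2
  (-185)·a + (-155)·b = +2.4
Eliminate b (×(-155) and ×(-145), subtract): -2025·a = 7.00 → a = ∂h/∂x = -0.003457
Back-substitute: b = ∂h/∂y = -0.01136.
|∇h| = √(-0.003457² + -0.01136²) = 0.01187

0.012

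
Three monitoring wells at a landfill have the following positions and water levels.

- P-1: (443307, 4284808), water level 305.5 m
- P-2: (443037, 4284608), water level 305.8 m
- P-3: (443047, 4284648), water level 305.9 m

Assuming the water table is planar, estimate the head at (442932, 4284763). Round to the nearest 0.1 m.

306.7 m

Taking P-1 as reference: P-2−P-1 = (-270, -200, +0.3); P-3−P-1 = (-260, -160, +0.4).
Determinant of the coordinate differences = (-270)·(-160) − (-260)·(-200) = -8800.
∂h/∂x = [(+0.3)·(-160) − (+0.4)·(-200)] / -8800 = -0.003636
∂h/∂y = [(-270)·(+0.4) − (-260)·(+0.3)] / -8800 = +0.003409
h(442932, 4284763) = 305.5 + (-0.003636)·(-375) + (+0.003409)·(-45) = 305.5 +1.364 -0.153 = 306.710 m.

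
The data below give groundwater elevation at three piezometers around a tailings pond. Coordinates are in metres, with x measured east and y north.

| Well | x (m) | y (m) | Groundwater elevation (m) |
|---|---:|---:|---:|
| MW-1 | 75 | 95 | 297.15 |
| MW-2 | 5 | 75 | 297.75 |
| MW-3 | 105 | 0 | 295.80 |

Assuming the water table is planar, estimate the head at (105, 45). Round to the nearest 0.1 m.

296.3 m

With h = a·x + b·y + c and MW-1 as origin, the differences give:
  (-70)·a + (-20)·b = +0.60
  30·a + (-95)·b = -1.35
Eliminate b (×(-95) and ×(-20), subtract): 7250·a = -84.000 → a = ∂h/∂x = -0.01159
Back-substitute: b = ∂h/∂y = +0.01055.
h(105, 45) = 297.15 + (-0.01159)·(30) + (+0.01055)·(-50) = 297.15 -0.348 -0.528 = 296.275 m.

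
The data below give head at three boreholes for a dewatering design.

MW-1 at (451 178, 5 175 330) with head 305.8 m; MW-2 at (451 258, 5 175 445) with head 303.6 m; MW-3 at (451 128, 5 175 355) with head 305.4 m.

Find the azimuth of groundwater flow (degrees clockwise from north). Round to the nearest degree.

004°

Differences from MW-1: to MW-2 (Δx, Δy, Δh) = (80, 115, -2.2); to MW-3 = (-50, 25, -0.4).
Determinant of the coordinate differences = 80·25 − (-50)·115 = 7750.
∂h/∂x = [(-2.2)·25 − (-0.4)·115] / 7750 = -0.001161
∂h/∂y = [80·(-0.4) − (-50)·(-2.2)] / 7750 = -0.01832
Flow direction (−∇h) has components (+0.001161 E, +0.01832 N).
Azimuth = atan2(E, N) = atan2(+0.001161, +0.01832) = 3.6° ≈ 004°.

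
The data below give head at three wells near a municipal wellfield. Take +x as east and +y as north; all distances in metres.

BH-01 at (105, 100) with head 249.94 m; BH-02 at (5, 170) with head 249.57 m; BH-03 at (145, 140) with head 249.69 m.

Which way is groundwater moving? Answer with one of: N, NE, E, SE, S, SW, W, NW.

N

Taking BH-01 as reference: BH-02−BH-01 = (-100, 70, -0.37); BH-03−BH-01 = (40, 40, -0.25).
Solve a·Δx + b·Δy = Δh: det = (-100)·40 − 40·70 = -6800.
∂h/∂x = [(-0.37)·40 − (-0.25)·70] / -6800 = -0.0003971
∂h/∂y = [(-100)·(-0.25) − 40·(-0.37)] / -6800 = -0.005853
Flow = −∇h = (+0.0003971 east, +0.005853 north), which points north.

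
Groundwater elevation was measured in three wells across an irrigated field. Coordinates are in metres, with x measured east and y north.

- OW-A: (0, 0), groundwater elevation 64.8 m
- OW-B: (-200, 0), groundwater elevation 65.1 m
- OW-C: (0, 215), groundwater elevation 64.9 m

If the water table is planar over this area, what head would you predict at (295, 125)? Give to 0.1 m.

∂h/∂x = (65.1 − 64.8) / (-200 − 0) = -0.001500
∂h/∂y = (64.9 − 64.8) / (215 − 0) = +0.0004651
h(295, 125) = 64.8 + (-0.001500)·(295) + (+0.0004651)·(125) = 64.8 -0.442 +0.058 = 64.416 m.

64.4 m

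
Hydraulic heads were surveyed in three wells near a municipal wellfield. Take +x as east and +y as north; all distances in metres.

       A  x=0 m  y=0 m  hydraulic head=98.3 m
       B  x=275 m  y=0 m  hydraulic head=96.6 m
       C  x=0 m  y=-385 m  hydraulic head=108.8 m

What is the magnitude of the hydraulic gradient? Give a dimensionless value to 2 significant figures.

∂h/∂x = (96.6 − 98.3) / (275 − 0) = -0.006182
∂h/∂y = (108.8 − 98.3) / (-385 − 0) = -0.02727
|∇h| = √(-0.006182² + -0.02727²) = 0.02796

0.028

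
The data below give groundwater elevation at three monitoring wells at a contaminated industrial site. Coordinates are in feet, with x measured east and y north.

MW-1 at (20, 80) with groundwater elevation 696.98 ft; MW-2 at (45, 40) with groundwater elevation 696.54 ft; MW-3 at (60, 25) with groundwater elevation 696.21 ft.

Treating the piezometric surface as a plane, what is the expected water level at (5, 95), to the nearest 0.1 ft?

Three-point gradient (reference MW-1): Δ to MW-2 = (25, -40, -0.44), Δ to MW-3 = (40, -55, -0.77).
∂h/∂x = -0.02933, ∂h/∂y = -0.007333 (det = 225).
h(5, 95) = 696.98 + (-0.02933)·(-15) + (-0.007333)·(15) = 696.98 +0.440 -0.110 = 697.310 ft.

697.3 ft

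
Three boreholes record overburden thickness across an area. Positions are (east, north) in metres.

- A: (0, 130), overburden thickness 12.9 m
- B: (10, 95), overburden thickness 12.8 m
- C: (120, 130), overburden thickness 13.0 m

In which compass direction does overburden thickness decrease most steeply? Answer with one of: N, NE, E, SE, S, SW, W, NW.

S

Three-point gradient (reference A): Δ to B = (10, -35, -0.1), Δ to C = (120, 0, +0.1).
∂d/∂x = +0.0008333, ∂d/∂y = +0.003095 (det = 4200).
Steepest decrease is along −∇f = (-0.0008333 E, -0.003095 N) → south.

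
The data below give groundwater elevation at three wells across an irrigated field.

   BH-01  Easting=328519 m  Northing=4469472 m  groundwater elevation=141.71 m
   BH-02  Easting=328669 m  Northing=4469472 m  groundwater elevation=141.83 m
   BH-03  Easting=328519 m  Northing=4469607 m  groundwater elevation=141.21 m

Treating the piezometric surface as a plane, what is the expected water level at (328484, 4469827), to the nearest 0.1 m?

140.4 m

∂h/∂x = (141.83 − 141.71) / (328669 − 328519) = +0.0008000
∂h/∂y = (141.21 − 141.71) / (4469607 − 4469472) = -0.003704
h(328484, 4469827) = 141.71 + (+0.0008000)·(-35) + (-0.003704)·(355) = 141.71 -0.028 -1.315 = 140.367 m.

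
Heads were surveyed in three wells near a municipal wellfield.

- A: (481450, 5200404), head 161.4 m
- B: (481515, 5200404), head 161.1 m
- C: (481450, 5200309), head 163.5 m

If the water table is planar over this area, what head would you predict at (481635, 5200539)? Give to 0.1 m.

∂h/∂x = (161.1 − 161.4) / (481515 − 481450) = -0.004615
∂h/∂y = (163.5 − 161.4) / (5200309 − 5200404) = -0.02211
h(481635, 5200539) = 161.4 + (-0.004615)·(185) + (-0.02211)·(135) = 161.4 -0.854 -2.984 = 157.562 m.

157.6 m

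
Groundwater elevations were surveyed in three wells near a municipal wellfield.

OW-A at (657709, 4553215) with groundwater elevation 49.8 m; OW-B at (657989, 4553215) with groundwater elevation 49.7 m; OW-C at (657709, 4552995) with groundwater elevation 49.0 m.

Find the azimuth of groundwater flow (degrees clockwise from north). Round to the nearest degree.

∂h/∂x = (49.7 − 49.8) / (657989 − 657709) = -0.0003571
∂h/∂y = (49.0 − 49.8) / (4552995 − 4553215) = +0.003636
Flow direction (−∇h) has components (+0.0003571 E, -0.003636 N).
Azimuth = atan2(E, N) = atan2(+0.0003571, -0.003636) = 174.4° ≈ 174°.

174°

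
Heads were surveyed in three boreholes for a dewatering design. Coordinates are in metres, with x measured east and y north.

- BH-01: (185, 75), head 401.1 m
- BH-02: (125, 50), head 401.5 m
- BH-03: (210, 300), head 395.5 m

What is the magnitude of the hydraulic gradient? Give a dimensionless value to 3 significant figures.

Differences from BH-01: to BH-02 (Δx, Δy, Δh) = (-60, -25, +0.4); to BH-03 = (25, 225, -5.6).
Determinant of the coordinate differences = (-60)·225 − 25·(-25) = -12875.
∂h/∂x = [(+0.4)·225 − (-5.6)·(-25)] / -12875 = +0.003883
∂h/∂y = [(-60)·(-5.6) − 25·(+0.4)] / -12875 = -0.02532
|∇h| = √(0.003883² + -0.02532²) = 0.02562

0.0256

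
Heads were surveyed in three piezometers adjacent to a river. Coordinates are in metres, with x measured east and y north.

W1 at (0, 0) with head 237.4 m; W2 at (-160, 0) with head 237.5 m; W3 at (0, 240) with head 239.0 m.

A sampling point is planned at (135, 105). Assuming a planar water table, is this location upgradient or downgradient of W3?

downgradient

∂h/∂x = (237.5 − 237.4) / (-160 − 0) = -0.0006250
∂h/∂y = (239.0 − 237.4) / (240 − 0) = +0.006667
Head at (135, 105) = 237.4 + (-0.0006250)·(135) + (+0.006667)·(105) = 238.02 m.
That is lower than the 239.0 m at W3, so the point is downgradient.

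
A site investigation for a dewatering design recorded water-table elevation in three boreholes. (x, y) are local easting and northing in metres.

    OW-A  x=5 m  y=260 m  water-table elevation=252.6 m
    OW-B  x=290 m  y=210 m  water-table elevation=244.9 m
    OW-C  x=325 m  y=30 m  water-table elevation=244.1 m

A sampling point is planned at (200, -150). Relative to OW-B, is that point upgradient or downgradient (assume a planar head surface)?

With h = a·x + b·y + c and OW-A as origin, the differences give:
  285·a + (-50)·b = -7.7
  320·a + (-230)·b = -8.5
Eliminate b (×(-230) and ×(-50), subtract): -49550·a = 1346.00 → a = ∂h/∂x = -0.02716
Back-substitute: b = ∂h/∂y = -0.0008375.
Head at (200, -150) = 252.6 + (-0.02716)·(195) + (-0.0008375)·(-410) = 247.65 m.
That is higher than the 244.9 m at OW-B, so the point is upgradient.

upgradient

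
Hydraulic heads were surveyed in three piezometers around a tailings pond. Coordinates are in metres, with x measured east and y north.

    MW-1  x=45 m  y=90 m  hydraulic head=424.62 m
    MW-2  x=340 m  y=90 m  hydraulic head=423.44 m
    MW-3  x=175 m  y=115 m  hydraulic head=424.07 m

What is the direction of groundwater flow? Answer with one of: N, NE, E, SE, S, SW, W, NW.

Taking MW-1 as reference: MW-2−MW-1 = (295, 0, -1.18); MW-3−MW-1 = (130, 25, -0.55).
Determinant of the coordinate differences = 295·25 − 130·0 = 7375.
∂h/∂x = [(-1.18)·25 − (-0.55)·0] / 7375 = -0.004000
∂h/∂y = [295·(-0.55) − 130·(-1.18)] / 7375 = -0.001200
Flow = −∇h = (+0.004000 east, +0.001200 north), which points east.

E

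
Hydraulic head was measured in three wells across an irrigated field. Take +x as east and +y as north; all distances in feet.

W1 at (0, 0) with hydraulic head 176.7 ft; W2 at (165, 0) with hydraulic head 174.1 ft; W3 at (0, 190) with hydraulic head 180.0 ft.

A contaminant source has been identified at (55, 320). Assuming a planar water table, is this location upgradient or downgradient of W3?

upgradient

∂h/∂x = (174.1 − 176.7) / (165 − 0) = -0.01576
∂h/∂y = (180.0 − 176.7) / (190 − 0) = +0.01737
Head at (55, 320) = 176.7 + (-0.01576)·(55) + (+0.01737)·(320) = 181.39 ft.
That is higher than the 180.0 ft at W3, so the point is upgradient.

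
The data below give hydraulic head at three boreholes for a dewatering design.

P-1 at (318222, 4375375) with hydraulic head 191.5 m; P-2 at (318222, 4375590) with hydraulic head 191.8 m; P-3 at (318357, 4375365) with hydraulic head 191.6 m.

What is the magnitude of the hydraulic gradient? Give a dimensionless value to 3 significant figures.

Differences from P-1: to P-2 (Δx, Δy, Δh) = (0, 215, +0.3); to P-3 = (135, -10, +0.1).
Determinant of the coordinate differences = 0·(-10) − 135·215 = -29025.
∂h/∂x = [(+0.3)·(-10) − (+0.1)·215] / -29025 = +0.0008441
∂h/∂y = [0·(+0.1) − 135·(+0.3)] / -29025 = +0.001395
|∇h| = √(0.0008441² + 0.001395²) = 0.00163

0.00163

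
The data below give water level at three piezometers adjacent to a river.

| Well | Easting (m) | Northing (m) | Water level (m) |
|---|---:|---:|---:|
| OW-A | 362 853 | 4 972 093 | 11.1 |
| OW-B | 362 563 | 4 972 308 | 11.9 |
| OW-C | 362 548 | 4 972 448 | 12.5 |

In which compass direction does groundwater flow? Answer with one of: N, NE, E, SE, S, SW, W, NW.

S

With h = a·x + b·y + c and OW-A as origin, the differences give:
  (-290)·a + 215·b = +0.8
  (-305)·a + 355·b = +1.4
Eliminate b (×355 and ×215, subtract): -37375·a = -17.00 → a = ∂h/∂x = +0.0004548
Back-substitute: b = ∂h/∂y = +0.004334.
Flow = −∇h = (-0.0004548 east, -0.004334 north), which points south.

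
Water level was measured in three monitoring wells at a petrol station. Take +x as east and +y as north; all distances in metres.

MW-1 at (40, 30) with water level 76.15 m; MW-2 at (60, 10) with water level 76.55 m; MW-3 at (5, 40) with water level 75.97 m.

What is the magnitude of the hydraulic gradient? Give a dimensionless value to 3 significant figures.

0.0208

Taking MW-1 as reference: MW-2−MW-1 = (20, -20, +0.40); MW-3−MW-1 = (-35, 10, -0.18).
Determinant of the coordinate differences = 20·10 − (-35)·(-20) = -500.
∂h/∂x = [(+0.40)·10 − (-0.18)·(-20)] / -500 = -0.0008000
∂h/∂y = [20·(-0.18) − (-35)·(+0.40)] / -500 = -0.02080
|∇h| = √(-0.0008000² + -0.02080²) = 0.02082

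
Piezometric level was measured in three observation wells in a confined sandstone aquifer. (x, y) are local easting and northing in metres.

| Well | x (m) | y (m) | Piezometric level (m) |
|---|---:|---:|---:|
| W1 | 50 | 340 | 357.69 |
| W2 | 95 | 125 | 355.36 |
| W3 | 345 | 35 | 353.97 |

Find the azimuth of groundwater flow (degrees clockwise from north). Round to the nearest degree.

170°

Taking W1 as reference: W2−W1 = (45, -215, -2.33); W3−W1 = (295, -305, -3.72).
Solve a·Δx + b·Δy = Δh: det = 45·(-305) − 295·(-215) = 49700.
∂h/∂x = [(-2.33)·(-305) − (-3.72)·(-215)] / 49700 = -0.001794
∂h/∂y = [45·(-3.72) − 295·(-2.33)] / 49700 = +0.01046
Flow direction (−∇h) has components (+0.001794 E, -0.01046 N).
Azimuth = atan2(E, N) = atan2(+0.001794, -0.01046) = 170.3° ≈ 170°.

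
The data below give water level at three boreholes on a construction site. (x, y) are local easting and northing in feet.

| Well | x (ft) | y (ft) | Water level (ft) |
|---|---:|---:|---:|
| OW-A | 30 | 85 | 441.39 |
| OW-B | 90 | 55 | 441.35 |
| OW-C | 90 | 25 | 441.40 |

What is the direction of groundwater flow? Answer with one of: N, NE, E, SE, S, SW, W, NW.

With h = a·x + b·y + c and OW-A as origin, the differences give:
  60·a + (-30)·b = -0.04
  60·a + (-60)·b = +0.01
Eliminate b (×(-60) and ×(-30), subtract): -1800·a = 2.700 → a = ∂h/∂x = -0.001500
Back-substitute: b = ∂h/∂y = -0.001667.
Flow = −∇h = (+0.001500 east, +0.001667 north), which points northeast.

NE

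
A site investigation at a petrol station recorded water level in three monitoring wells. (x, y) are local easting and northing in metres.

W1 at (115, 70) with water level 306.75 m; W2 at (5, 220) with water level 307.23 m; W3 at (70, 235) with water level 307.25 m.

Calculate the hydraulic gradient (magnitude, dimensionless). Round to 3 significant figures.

0.00295

Differences from W1: to W2 (Δx, Δy, Δh) = (-110, 150, +0.48); to W3 = (-45, 165, +0.50).
Solve a·Δx + b·Δy = Δh: det = (-110)·165 − (-45)·150 = -11400.
∂h/∂x = [(+0.48)·165 − (+0.50)·150] / -11400 = -0.0003684
∂h/∂y = [(-110)·(+0.50) − (-45)·(+0.48)] / -11400 = +0.002930
|∇h| = √(-0.0003684² + 0.002930²) = 0.002953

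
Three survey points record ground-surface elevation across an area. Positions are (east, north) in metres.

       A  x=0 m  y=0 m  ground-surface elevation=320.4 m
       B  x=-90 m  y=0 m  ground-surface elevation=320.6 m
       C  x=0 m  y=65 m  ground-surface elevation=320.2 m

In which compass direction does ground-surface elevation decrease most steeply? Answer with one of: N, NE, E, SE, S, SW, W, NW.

NE

∂z/∂x = (320.6 − 320.4) / (-90 − 0) = -0.002222
∂z/∂y = (320.2 − 320.4) / (65 − 0) = -0.003077
Steepest decrease is along −∇f = (+0.002222 E, +0.003077 N) → northeast.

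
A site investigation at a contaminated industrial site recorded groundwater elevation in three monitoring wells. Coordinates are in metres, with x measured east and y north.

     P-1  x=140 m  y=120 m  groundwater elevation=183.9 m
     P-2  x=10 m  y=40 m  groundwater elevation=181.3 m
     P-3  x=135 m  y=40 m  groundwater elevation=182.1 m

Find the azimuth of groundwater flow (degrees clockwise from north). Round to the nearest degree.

With h = a·x + b·y + c and P-1 as origin, the differences give:
  (-130)·a + (-80)·b = -2.6
  (-5)·a + (-80)·b = -1.8
Eliminate b (×(-80) and ×(-80), subtract): 10000·a = 64.00 → a = ∂h/∂x = +0.006400
Back-substitute: b = ∂h/∂y = +0.02210.
Flow direction (−∇h) has components (-0.006400 E, -0.02210 N).
Azimuth = atan2(E, N) = atan2(-0.006400, -0.02210) = 196.2° ≈ 196°.

196°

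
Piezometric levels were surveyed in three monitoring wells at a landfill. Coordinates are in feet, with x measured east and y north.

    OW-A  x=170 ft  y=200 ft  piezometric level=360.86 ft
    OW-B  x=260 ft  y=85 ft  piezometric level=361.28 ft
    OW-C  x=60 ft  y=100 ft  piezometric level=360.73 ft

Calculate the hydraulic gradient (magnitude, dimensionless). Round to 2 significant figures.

0.0031

Differences from OW-A: to OW-B (Δx, Δy, Δh) = (90, -115, +0.42); to OW-C = (-110, -100, -0.13).
Solve a·Δx + b·Δy = Δh: det = 90·(-100) − (-110)·(-115) = -21650.
∂h/∂x = [(+0.42)·(-100) − (-0.13)·(-115)] / -21650 = +0.002630
∂h/∂y = [90·(-0.13) − (-110)·(+0.42)] / -21650 = -0.001594
|∇h| = √(0.002630² + -0.001594²) = 0.003075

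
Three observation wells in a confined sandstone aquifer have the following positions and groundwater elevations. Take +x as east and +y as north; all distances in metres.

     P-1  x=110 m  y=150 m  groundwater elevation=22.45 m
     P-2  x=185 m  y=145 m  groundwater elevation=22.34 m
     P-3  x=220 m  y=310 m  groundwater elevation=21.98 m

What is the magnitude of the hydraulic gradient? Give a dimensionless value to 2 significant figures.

0.0024

Differences from P-1: to P-2 (Δx, Δy, Δh) = (75, -5, -0.11); to P-3 = (110, 160, -0.47).
Determinant of the coordinate differences = 75·160 − 110·(-5) = 12550.
∂h/∂x = [(-0.11)·160 − (-0.47)·(-5)] / 12550 = -0.001590
∂h/∂y = [75·(-0.47) − 110·(-0.11)] / 12550 = -0.001845
|∇h| = √(-0.001590² + -0.001845²) = 0.002436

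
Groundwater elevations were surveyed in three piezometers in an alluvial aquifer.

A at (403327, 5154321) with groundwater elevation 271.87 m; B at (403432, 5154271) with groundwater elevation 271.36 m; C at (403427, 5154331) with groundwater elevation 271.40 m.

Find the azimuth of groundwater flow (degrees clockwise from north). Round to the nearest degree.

093°

Taking A as reference: B−A = (105, -50, -0.51); C−A = (100, 10, -0.47).
Solve a·Δx + b·Δy = Δh: det = 105·10 − 100·(-50) = 6050.
∂h/∂x = [(-0.51)·10 − (-0.47)·(-50)] / 6050 = -0.004727
∂h/∂y = [105·(-0.47) − 100·(-0.51)] / 6050 = +0.0002727
Flow direction (−∇h) has components (+0.004727 E, -0.0002727 N).
Azimuth = atan2(E, N) = atan2(+0.004727, -0.0002727) = 93.3° ≈ 093°.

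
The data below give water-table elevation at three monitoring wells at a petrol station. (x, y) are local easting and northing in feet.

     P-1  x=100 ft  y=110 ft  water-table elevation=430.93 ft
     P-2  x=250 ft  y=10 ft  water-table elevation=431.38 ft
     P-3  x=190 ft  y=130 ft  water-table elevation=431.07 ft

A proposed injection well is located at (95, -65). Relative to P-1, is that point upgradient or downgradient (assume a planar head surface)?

upgradient

Three-point gradient (reference P-1): Δ to P-2 = (150, -100, +0.45), Δ to P-3 = (90, 20, +0.14).
∂h/∂x = +0.001917, ∂h/∂y = -0.001625 (det = 12000).
Head at (95, -65) = 430.93 + (+0.001917)·(-5) + (-0.001625)·(-175) = 431.20 ft.
That is higher than the 430.93 ft at P-1, so the point is upgradient.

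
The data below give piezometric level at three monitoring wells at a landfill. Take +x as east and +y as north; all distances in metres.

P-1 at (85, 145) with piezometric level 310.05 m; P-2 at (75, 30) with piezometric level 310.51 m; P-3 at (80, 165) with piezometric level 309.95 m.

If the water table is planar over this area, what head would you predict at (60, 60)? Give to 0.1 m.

Differences from P-1: to P-2 (Δx, Δy, Δh) = (-10, -115, +0.46); to P-3 = (-5, 20, -0.10).
Determinant of the coordinate differences = (-10)·20 − (-5)·(-115) = -775.
∂h/∂x = [(+0.46)·20 − (-0.10)·(-115)] / -775 = +0.002968
∂h/∂y = [(-10)·(-0.10) − (-5)·(+0.46)] / -775 = -0.004258
h(60, 60) = 310.05 + (+0.002968)·(-25) + (-0.004258)·(-85) = 310.05 -0.074 +0.362 = 310.338 m.

310.3 m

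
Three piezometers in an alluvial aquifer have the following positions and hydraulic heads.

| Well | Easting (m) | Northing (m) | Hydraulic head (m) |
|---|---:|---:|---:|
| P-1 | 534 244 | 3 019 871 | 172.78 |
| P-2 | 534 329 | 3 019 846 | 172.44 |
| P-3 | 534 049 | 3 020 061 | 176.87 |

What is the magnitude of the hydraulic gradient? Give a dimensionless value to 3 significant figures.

0.0252

With h = a·x + b·y + c and P-1 as origin, the differences give:
  85·a + (-25)·b = -0.34
  (-195)·a + 190·b = +4.09
Eliminate b (×190 and ×(-25), subtract): 11275·a = 37.650 → a = ∂h/∂x = +0.003339
Back-substitute: b = ∂h/∂y = +0.02495.
|∇h| = √(0.003339² + 0.02495²) = 0.02517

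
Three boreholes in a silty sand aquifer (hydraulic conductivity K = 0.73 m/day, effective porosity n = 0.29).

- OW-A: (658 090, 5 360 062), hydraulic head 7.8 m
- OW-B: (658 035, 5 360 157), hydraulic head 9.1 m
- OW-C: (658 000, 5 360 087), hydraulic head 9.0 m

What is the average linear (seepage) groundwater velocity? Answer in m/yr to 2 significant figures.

Three-point gradient (reference OW-A): Δ to OW-B = (-55, 95, +1.3), Δ to OW-C = (-90, 25, +1.2).
∂h/∂x = -0.01136, ∂h/∂y = +0.007108 (det = 7175).
|∇h| = √(-0.01136² + 0.007108²) = 0.0134
Seepage velocity v = K·i/n = 0.73 × 0.0134 / 0.29 = 0.03373 m/day = 12.32 m/yr.

12 m/yr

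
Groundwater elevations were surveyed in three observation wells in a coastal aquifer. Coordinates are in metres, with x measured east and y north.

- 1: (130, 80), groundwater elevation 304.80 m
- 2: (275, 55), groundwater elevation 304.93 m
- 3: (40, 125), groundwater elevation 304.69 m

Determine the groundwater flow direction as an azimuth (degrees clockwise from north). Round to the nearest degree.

With h = a·x + b·y + c and 1 as origin, the differences give:
  145·a + (-25)·b = +0.13
  (-90)·a + 45·b = -0.11
Eliminate b (×45 and ×(-25), subtract): 4275·a = 3.100 → a = ∂h/∂x = +0.0007251
Back-substitute: b = ∂h/∂y = -0.0009942.
Flow direction (−∇h) has components (-0.0007251 E, +0.0009942 N).
Azimuth = atan2(E, N) = atan2(-0.0007251, +0.0009942) = 323.9° ≈ 324°.

324°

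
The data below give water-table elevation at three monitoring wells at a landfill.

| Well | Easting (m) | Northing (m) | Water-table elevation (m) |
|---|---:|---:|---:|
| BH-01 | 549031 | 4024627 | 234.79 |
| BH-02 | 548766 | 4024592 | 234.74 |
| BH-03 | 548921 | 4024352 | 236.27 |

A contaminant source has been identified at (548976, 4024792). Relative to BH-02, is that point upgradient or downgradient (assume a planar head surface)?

downgradient

With h = a·x + b·y + c and BH-01 as origin, the differences give:
  (-265)·a + (-35)·b = -0.05
  (-110)·a + (-275)·b = +1.48
Eliminate b (×(-275) and ×(-35), subtract): 69025·a = 65.550 → a = ∂h/∂x = +0.0009497
Back-substitute: b = ∂h/∂y = -0.005762.
Head at (548976, 4024792) = 234.79 + (+0.0009497)·(-55) + (-0.005762)·(165) = 233.79 m.
That is lower than the 234.74 m at BH-02, so the point is downgradient.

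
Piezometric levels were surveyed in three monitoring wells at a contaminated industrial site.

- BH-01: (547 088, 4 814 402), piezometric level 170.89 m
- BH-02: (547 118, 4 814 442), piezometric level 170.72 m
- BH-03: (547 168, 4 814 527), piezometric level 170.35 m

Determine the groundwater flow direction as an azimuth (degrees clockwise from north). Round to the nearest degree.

Taking BH-01 as reference: BH-02−BH-01 = (30, 40, -0.17); BH-03−BH-01 = (80, 125, -0.54).
Solve a·Δx + b·Δy = Δh: det = 30·125 − 80·40 = 550.
∂h/∂x = [(-0.17)·125 − (-0.54)·40] / 550 = +0.0006364
∂h/∂y = [30·(-0.54) − 80·(-0.17)] / 550 = -0.004727
Flow direction (−∇h) has components (-0.0006364 E, +0.004727 N).
Azimuth = atan2(E, N) = atan2(-0.0006364, +0.004727) = 352.3° ≈ 352°.

352°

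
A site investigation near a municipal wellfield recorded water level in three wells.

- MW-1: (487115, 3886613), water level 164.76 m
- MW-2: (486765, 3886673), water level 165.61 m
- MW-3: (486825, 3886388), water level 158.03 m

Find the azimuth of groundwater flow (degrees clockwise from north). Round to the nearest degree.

185°

With h = a·x + b·y + c and MW-1 as origin, the differences give:
  (-350)·a + 60·b = +0.85
  (-290)·a + (-225)·b = -6.73
Eliminate b (×(-225) and ×60, subtract): 96150·a = 212.550 → a = ∂h/∂x = +0.002211
Back-substitute: b = ∂h/∂y = +0.02706.
Flow direction (−∇h) has components (-0.002211 E, -0.02706 N).
Azimuth = atan2(E, N) = atan2(-0.002211, -0.02706) = 184.7° ≈ 185°.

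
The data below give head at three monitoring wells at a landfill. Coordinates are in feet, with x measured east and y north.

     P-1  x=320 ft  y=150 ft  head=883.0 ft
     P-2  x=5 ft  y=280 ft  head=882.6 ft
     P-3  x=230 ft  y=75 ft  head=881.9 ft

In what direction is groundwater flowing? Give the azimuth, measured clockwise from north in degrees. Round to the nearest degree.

209°

Differences from P-1: to P-2 (Δx, Δy, Δh) = (-315, 130, -0.4); to P-3 = (-90, -75, -1.1).
Solve a·Δx + b·Δy = Δh: det = (-315)·(-75) − (-90)·130 = 35325.
∂h/∂x = [(-0.4)·(-75) − (-1.1)·130] / 35325 = +0.004897
∂h/∂y = [(-315)·(-1.1) − (-90)·(-0.4)] / 35325 = +0.008790
Flow direction (−∇h) has components (-0.004897 E, -0.008790 N).
Azimuth = atan2(E, N) = atan2(-0.004897, -0.008790) = 209.1° ≈ 209°.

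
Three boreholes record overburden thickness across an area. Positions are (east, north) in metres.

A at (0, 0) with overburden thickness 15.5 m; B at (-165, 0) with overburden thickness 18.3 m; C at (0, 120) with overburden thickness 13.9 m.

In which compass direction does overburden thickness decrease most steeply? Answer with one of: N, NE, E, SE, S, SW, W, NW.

NE

∂d/∂x = (18.3 − 15.5) / (-165 − 0) = -0.01697
∂d/∂y = (13.9 − 15.5) / (120 − 0) = -0.01333
Steepest decrease is along −∇f = (+0.01697 E, +0.01333 N) → northeast.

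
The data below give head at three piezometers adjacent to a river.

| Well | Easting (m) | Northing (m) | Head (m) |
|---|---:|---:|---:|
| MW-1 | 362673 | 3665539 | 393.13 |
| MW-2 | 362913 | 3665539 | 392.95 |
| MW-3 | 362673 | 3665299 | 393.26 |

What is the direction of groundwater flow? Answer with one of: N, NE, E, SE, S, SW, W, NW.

∂h/∂x = (392.95 − 393.13) / (362913 − 362673) = -0.0007500
∂h/∂y = (393.26 − 393.13) / (3665299 − 3665539) = -0.0005417
Flow = −∇h = (+0.0007500 east, +0.0005417 north), which points northeast.

NE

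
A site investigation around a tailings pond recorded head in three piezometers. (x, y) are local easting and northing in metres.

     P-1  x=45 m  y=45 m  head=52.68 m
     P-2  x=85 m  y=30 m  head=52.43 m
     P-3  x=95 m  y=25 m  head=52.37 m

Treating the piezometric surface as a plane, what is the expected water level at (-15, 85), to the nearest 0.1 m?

Taking P-1 as reference: P-2−P-1 = (40, -15, -0.25); P-3−P-1 = (50, -20, -0.31).
Solve a·Δx + b·Δy = Δh: det = 40·(-20) − 50·(-15) = -50.
∂h/∂x = [(-0.25)·(-20) − (-0.31)·(-15)] / -50 = -0.007000
∂h/∂y = [40·(-0.31) − 50·(-0.25)] / -50 = -0.002000
h(-15, 85) = 52.68 + (-0.007000)·(-60) + (-0.002000)·(40) = 52.68 +0.420 -0.080 = 53.020 m.

53.0 m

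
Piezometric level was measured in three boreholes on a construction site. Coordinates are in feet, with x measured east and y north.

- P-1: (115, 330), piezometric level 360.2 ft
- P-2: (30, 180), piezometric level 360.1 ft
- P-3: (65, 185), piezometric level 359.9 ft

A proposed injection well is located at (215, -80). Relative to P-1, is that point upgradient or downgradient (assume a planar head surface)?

downgradient

Differences from P-1: to P-2 (Δx, Δy, Δh) = (-85, -150, -0.1); to P-3 = (-50, -145, -0.3).
Solve a·Δx + b·Δy = Δh: det = (-85)·(-145) − (-50)·(-150) = 4825.
∂h/∂x = [(-0.1)·(-145) − (-0.3)·(-150)] / 4825 = -0.006321
∂h/∂y = [(-85)·(-0.3) − (-50)·(-0.1)] / 4825 = +0.004249
Head at (215, -80) = 360.2 + (-0.006321)·(100) + (+0.004249)·(-410) = 357.83 ft.
That is lower than the 360.2 ft at P-1, so the point is downgradient.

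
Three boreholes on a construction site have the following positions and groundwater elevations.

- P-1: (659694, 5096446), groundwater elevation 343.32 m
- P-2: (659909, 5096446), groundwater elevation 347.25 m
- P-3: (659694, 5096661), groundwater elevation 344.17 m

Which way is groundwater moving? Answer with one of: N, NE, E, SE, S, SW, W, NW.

∂h/∂x = (347.25 − 343.32) / (659909 − 659694) = +0.01828
∂h/∂y = (344.17 − 343.32) / (5096661 − 5096446) = +0.003953
Flow = −∇h = (-0.01828 east, -0.003953 north), which points west.

W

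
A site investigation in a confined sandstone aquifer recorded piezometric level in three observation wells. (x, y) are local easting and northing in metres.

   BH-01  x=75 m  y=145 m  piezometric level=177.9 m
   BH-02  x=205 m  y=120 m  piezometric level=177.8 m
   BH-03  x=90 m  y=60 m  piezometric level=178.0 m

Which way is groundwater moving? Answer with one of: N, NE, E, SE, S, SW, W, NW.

With h = a·x + b·y + c and BH-01 as origin, the differences give:
  130·a + (-25)·b = -0.1
  15·a + (-85)·b = +0.1
Eliminate b (×(-85) and ×(-25), subtract): -10675·a = 11.00 → a = ∂h/∂x = -0.001030
Back-substitute: b = ∂h/∂y = -0.001358.
Flow = −∇h = (+0.001030 east, +0.001358 north), which points northeast.

NE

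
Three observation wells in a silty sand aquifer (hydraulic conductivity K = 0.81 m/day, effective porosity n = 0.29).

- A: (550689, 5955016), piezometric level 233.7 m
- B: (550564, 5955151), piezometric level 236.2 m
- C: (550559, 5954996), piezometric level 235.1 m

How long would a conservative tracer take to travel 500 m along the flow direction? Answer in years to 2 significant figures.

Taking A as reference: B−A = (-125, 135, +2.5); C−A = (-130, -20, +1.4).
Determinant of the coordinate differences = (-125)·(-20) − (-130)·135 = 20050.
∂h/∂x = [(+2.5)·(-20) − (+1.4)·135] / 20050 = -0.01192
∂h/∂y = [(-125)·(+1.4) − (-130)·(+2.5)] / 20050 = +0.007481
|∇h| = √(-0.01192² + 0.007481²) = 0.01407
Seepage velocity v = K·i/n = 0.81 × 0.01407 / 0.29 = 0.0393 m/day.
t = 500 / 0.0393 = 1.272e+04 days = 34.8 years.

35 years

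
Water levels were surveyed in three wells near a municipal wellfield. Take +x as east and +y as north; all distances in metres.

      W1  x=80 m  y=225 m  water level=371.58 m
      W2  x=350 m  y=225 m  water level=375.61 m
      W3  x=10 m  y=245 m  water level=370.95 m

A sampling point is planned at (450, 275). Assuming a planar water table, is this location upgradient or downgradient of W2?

Taking W1 as reference: W2−W1 = (270, 0, +4.03); W3−W1 = (-70, 20, -0.63).
Determinant of the coordinate differences = 270·20 − (-70)·0 = 5400.
∂h/∂x = [(+4.03)·20 − (-0.63)·0] / 5400 = +0.01493
∂h/∂y = [270·(-0.63) − (-70)·(+4.03)] / 5400 = +0.02074
Head at (450, 275) = 371.58 + (+0.01493)·(370) + (+0.02074)·(50) = 378.14 m.
That is higher than the 375.61 m at W2, so the point is upgradient.

upgradient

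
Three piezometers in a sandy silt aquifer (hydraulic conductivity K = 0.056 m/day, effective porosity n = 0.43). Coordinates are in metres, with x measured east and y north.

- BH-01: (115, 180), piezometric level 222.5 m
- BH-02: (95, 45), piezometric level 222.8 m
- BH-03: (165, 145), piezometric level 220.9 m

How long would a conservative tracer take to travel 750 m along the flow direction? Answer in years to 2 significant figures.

Differences from BH-01: to BH-02 (Δx, Δy, Δh) = (-20, -135, +0.3); to BH-03 = (50, -35, -1.6).
Determinant of the coordinate differences = (-20)·(-35) − 50·(-135) = 7450.
∂h/∂x = [(+0.3)·(-35) − (-1.6)·(-135)] / 7450 = -0.03040
∂h/∂y = [(-20)·(-1.6) − 50·(+0.3)] / 7450 = +0.002282
|∇h| = √(-0.03040² + 0.002282²) = 0.03049
Seepage velocity v = K·i/n = 0.056 × 0.03049 / 0.43 = 0.003971 m/day.
t = 750 / 0.003971 = 1.889e+05 days = 517 years.

520 years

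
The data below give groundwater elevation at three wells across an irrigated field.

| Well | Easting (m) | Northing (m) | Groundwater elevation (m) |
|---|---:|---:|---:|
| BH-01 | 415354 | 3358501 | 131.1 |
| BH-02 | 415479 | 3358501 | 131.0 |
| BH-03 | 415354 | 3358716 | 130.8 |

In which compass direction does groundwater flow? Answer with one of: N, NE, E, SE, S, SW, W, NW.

∂h/∂x = (131.0 − 131.1) / (415479 − 415354) = -0.0008000
∂h/∂y = (130.8 − 131.1) / (3358716 − 3358501) = -0.001395
Flow = −∇h = (+0.0008000 east, +0.001395 north), which points northeast.

NE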